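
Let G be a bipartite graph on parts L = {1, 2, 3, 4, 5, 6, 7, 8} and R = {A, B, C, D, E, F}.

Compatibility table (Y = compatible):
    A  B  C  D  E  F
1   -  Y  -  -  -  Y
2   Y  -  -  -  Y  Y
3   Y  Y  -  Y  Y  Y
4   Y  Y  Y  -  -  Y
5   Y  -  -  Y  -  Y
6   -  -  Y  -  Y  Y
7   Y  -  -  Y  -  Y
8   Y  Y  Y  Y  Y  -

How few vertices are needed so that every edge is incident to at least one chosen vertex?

A maximum matching has 6 edges (e.g. 1–B, 2–F, 3–A, 4–C, 5–D, 6–E).
By König's theorem the minimum vertex cover has the same size. One such cover is {A, B, C, D, E, F}.

6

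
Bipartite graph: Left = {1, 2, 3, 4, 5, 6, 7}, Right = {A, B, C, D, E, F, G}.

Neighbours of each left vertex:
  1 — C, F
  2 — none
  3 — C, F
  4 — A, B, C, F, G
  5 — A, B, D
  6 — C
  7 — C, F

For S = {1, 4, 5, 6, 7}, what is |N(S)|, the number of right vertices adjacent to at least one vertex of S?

6

The union of neighbours of {1, 4, 5, 6, 7} is {A, B, C, D, F, G}, which has 6 elements.
Since |N(S)| = 6 ≥ |S| = 5, Hall's condition holds for this subset.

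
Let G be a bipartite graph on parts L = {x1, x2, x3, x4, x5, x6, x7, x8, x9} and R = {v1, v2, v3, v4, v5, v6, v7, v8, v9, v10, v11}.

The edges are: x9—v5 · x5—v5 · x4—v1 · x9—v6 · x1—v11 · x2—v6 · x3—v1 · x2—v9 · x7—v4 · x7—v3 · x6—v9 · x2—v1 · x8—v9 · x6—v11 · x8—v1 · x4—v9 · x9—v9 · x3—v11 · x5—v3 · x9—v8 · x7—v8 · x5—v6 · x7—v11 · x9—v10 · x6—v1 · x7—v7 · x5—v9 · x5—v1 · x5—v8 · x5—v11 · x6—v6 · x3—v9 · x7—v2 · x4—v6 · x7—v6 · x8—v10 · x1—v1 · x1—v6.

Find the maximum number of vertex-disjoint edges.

For example, pair x1→v1, x2→v9, x3→v11, x4→v6, x5→v3, x7→v2, x8→v10, x9→v5.
The set {x1, x2, x3, x4, x6} has only 4 neighbours ({v1, v11, v6, v9}), so by Hall's theorem at most 8 of the 9 left vertices can be matched.

8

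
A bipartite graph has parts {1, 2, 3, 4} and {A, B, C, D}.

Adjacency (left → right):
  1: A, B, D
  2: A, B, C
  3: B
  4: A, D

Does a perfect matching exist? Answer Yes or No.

For example, pair 1–A, 2–C, 3–B, 4–D.
Every left vertex is matched, so this is a perfect matching.

Yes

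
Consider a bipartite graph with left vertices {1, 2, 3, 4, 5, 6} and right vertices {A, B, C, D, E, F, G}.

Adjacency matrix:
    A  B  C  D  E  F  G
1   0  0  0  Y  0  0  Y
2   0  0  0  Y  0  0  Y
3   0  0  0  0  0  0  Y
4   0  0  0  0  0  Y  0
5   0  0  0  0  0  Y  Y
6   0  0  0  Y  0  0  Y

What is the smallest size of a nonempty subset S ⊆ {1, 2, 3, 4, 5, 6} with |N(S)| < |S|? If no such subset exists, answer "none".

Take S = {1, 2, 3}. Its neighbourhood is {D, G}, so |N(S)| = 2 < |S| = 3.
Every subset of size less than 3 has at least as many neighbours as members, so 3 is the minimum.

3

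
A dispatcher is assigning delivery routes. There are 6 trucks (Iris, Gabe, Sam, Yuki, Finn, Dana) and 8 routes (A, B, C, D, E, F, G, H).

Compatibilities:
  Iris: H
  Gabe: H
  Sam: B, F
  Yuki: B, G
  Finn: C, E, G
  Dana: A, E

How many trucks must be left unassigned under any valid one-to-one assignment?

1

One maximum matching: Iris–H, Sam–F, Yuki–B, Finn–C, Dana–E.
The set {Iris, Gabe} has only 1 neighbour ({H}), so by Hall's theorem at most 5 of the 6 trucks can be matched.
That matches 5 of the 6, leaving 1 unmatched; no matching can do better.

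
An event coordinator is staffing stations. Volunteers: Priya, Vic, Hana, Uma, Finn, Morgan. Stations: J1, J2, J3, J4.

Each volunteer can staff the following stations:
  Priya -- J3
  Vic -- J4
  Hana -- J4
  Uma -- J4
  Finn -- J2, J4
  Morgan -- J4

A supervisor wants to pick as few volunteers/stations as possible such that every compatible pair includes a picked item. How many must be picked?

3

The 3 edges Priya–J3, Vic–J4, Finn–J2 form a matching, so any vertex cover needs at least 3 vertices (one per matched edge).
Conversely {Priya, Finn, J4} meets every edge and has exactly 3 vertices, so 3 is optimal.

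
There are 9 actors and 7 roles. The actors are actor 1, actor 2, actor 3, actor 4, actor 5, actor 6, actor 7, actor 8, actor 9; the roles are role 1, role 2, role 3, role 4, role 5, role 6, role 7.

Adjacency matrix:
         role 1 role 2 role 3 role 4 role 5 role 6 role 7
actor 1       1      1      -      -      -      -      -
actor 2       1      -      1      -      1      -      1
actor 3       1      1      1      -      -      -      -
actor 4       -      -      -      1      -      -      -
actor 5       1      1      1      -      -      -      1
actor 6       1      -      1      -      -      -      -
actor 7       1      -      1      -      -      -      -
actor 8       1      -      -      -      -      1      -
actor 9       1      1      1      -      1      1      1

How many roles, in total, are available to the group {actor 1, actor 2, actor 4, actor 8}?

The union of neighbours of {actor 1, actor 2, actor 4, actor 8} is {role 1, role 2, role 3, role 4, role 5, role 6, role 7}, which has 7 elements.
Since |N(S)| = 7 ≥ |S| = 4, Hall's condition holds for this subset.

7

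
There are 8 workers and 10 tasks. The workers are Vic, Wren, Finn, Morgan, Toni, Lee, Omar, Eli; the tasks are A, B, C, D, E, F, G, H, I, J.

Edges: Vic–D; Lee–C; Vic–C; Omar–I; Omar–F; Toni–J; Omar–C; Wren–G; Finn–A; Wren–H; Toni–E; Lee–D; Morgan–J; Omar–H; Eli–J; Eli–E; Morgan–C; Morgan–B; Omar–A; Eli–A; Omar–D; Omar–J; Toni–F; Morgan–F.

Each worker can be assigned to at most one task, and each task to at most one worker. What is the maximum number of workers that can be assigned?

8

One maximum matching: Vic→D, Wren→G, Finn→A, Morgan→B, Toni→J, Lee→C, Omar→H, Eli→E.
This saturates every worker, so 8 is the maximum.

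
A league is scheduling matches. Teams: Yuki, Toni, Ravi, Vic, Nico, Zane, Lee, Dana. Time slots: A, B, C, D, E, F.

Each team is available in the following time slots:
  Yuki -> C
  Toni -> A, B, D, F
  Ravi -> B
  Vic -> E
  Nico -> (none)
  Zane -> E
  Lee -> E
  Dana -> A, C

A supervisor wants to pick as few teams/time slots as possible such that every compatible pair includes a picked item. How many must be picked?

5

A maximum matching has 5 edges (e.g. Yuki–C, Toni–F, Ravi–B, Vic–E, Dana–A).
By König's theorem the minimum vertex cover has the same size. One such cover is {Yuki, Toni, Ravi, Dana, E}.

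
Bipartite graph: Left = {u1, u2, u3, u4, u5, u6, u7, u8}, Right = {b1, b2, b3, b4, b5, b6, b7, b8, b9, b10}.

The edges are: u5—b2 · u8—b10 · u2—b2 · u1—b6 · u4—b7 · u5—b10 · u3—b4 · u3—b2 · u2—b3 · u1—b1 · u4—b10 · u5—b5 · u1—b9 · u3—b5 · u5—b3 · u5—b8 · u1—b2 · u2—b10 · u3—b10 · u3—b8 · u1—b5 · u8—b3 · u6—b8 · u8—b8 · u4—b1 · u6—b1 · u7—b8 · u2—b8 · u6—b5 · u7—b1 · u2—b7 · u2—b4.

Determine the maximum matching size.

For example, pair u1-b6, u2-b4, u3-b2, u4-b7, u5-b5, u6-b1, u7-b8, u8-b3.
All 8 left vertices are matched, so no larger matching exists.

8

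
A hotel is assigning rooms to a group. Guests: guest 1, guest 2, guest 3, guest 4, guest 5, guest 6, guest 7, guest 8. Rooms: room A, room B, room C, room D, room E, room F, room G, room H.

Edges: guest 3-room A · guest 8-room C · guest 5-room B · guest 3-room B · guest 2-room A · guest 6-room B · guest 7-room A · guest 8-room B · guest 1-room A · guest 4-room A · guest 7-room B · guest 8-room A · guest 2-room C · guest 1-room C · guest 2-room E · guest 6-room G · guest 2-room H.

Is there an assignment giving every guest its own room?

No

The set {guest 1, guest 3, guest 4, guest 5, guest 7, guest 8} has only 3 neighbours ({room A, room B, room C}), so by Hall's theorem at most 5 of the 8 guests can be matched.
Hence no matching covers every guest.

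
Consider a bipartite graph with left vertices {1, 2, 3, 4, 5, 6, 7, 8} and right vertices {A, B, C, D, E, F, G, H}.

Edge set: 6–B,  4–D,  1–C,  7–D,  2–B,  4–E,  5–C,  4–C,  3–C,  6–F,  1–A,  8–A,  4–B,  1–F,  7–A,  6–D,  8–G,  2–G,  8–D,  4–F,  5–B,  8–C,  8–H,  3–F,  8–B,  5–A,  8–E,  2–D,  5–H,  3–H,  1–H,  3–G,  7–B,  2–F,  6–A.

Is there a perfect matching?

Yes

For example, pair 1–A, 2–D, 3–C, 4–E, 5–H, 6–F, 7–B, 8–G.
Every left vertex is matched, so this is a perfect matching.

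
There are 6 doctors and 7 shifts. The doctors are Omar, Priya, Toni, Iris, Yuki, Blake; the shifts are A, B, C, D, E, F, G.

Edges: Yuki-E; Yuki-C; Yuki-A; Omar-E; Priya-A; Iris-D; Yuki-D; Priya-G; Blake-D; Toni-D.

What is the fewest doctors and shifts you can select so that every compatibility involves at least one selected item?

The 4 edges Omar–E, Priya–G, Toni–D, Yuki–C form a matching, so any vertex cover needs at least 4 vertices (one per matched edge).
Conversely {Omar, Priya, Yuki, D} meets every edge and has exactly 4 vertices, so 4 is optimal.

4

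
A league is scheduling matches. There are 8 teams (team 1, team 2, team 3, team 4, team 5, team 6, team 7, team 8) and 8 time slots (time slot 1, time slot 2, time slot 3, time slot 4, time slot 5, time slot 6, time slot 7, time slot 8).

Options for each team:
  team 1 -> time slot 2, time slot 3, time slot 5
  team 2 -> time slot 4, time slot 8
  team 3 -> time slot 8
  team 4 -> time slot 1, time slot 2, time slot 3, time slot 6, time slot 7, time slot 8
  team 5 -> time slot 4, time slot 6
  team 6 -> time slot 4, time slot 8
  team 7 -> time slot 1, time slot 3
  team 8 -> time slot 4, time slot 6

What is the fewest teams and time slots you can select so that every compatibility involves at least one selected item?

6

{team 1, team 4, team 7, time slot 4, time slot 6, time slot 8} is a vertex cover of size 6: every edge has an endpoint in this set.
No smaller cover exists because team 1–time slot 2, team 2–time slot 4, team 3–time slot 8, team 4–time slot 7, team 5–time slot 6, team 7–time slot 3 is a matching of size 6, and a cover must include an endpoint of each of these disjoint edges (König's theorem).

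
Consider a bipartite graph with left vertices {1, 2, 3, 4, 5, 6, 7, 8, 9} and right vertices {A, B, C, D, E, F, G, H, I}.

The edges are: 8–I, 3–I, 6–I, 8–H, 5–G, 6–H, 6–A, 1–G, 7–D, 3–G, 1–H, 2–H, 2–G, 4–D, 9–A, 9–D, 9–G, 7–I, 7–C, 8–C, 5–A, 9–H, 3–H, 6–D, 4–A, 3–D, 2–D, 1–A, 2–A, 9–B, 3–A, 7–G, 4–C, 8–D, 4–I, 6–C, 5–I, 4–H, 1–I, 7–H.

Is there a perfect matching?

The set {1, 2, 3, 4, 5, 6, 7, 8} has only 6 neighbours ({A, C, D, G, H, I}), so by Hall's theorem at most 7 of the 9 left vertices can be matched.
Hence no matching covers every left vertex.

No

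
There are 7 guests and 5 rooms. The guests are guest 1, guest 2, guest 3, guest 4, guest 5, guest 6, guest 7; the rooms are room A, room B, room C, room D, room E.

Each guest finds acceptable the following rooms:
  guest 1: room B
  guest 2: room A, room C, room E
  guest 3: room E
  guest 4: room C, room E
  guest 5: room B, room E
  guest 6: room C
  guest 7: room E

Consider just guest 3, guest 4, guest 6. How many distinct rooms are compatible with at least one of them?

2

The union of neighbours of {guest 3, guest 4, guest 6} is {room C, room E}, which has 2 elements.
Since |N(S)| = 2 < |S| = 3, Hall's condition fails for this subset.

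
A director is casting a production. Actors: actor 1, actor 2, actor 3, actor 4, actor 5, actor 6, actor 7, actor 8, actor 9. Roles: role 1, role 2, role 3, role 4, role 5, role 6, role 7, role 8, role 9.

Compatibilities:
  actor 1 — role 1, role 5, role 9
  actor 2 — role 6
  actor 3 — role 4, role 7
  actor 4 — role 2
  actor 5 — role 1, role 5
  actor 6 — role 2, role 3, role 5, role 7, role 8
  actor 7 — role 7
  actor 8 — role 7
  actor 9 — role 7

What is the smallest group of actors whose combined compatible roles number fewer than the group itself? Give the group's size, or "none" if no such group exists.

2

Take S = {actor 7, actor 8}. Its neighbourhood is {role 7}, so |N(S)| = 1 < |S| = 2.
No single vertex violates Hall's condition since each has at least one neighbour, so 2 is the minimum.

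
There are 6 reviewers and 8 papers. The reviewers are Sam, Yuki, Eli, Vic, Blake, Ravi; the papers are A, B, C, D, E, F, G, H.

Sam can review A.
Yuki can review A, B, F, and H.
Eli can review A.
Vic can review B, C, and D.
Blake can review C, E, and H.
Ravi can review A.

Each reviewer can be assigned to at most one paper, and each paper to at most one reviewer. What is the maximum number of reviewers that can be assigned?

4

A valid assignment of size 4: Sam→A, Yuki→F, Vic→B, Blake→E.
The set {Sam, Eli, Ravi} has only 1 neighbour ({A}), so by Hall's theorem at most 4 of the 6 reviewers can be matched.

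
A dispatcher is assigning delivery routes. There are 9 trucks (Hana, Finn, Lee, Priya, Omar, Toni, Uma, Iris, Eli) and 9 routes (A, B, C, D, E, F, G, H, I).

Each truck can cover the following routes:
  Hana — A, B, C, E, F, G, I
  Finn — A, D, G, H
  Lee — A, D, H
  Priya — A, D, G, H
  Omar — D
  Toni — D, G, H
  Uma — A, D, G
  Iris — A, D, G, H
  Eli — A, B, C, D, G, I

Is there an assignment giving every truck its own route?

The set {Finn, Lee, Priya, Omar, Toni, Uma, Iris} has only 4 neighbours ({A, D, G, H}), so by Hall's theorem at most 6 of the 9 trucks can be matched.
Hence no matching covers every truck.

No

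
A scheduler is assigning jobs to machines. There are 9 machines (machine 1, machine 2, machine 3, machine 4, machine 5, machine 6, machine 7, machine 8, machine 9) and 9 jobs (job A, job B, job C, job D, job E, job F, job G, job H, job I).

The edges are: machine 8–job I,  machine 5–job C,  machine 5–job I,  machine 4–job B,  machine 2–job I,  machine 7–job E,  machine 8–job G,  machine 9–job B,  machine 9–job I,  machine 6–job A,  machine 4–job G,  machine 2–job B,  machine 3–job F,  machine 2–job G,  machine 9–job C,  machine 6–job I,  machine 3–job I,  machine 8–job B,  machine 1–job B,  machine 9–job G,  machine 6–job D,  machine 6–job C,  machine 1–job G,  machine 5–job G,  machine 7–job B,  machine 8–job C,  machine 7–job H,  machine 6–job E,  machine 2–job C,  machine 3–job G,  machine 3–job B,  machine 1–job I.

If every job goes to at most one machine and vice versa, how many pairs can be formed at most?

A valid assignment of size 7: machine 1→job I, machine 2→job C, machine 3→job F, machine 4→job B, machine 5→job G, machine 6→job D, machine 7→job H.
The set {machine 1, machine 2, machine 4, machine 5, machine 8, machine 9} has only 4 neighbours ({job B, job C, job G, job I}), so by Hall's theorem at most 7 of the 9 machines can be matched.

7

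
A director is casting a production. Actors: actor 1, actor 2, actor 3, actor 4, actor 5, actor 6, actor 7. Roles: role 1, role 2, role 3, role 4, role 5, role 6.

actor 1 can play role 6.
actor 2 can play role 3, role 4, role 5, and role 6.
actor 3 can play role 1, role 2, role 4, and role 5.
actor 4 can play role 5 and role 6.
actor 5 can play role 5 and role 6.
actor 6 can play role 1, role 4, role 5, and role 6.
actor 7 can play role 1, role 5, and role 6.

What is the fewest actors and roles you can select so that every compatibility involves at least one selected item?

6

A maximum matching has 6 edges (e.g. actor 1–role 6, actor 2–role 3, actor 3–role 2, actor 4–role 5, actor 6–role 4, actor 7–role 1).
By König's theorem the minimum vertex cover has the same size. One such cover is {actor 2, actor 3, actor 6, actor 7, role 5, role 6}.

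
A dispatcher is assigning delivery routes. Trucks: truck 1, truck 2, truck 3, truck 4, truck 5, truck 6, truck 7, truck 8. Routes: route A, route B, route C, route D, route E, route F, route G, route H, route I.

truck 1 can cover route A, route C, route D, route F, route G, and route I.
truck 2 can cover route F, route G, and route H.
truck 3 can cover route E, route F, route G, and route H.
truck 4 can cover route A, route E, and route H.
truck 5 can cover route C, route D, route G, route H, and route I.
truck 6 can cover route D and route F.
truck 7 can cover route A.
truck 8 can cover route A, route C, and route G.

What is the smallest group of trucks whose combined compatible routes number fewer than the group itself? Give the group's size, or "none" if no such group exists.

A matching saturating every truck exists, for instance truck 1→route C, truck 2→route F, truck 3→route E, truck 4→route H, truck 5→route I, truck 6→route D, truck 7→route A, truck 8→route G.
By Hall's marriage theorem, this means |N(S)| ≥ |S| for every subset S, so no violating subset exists.

none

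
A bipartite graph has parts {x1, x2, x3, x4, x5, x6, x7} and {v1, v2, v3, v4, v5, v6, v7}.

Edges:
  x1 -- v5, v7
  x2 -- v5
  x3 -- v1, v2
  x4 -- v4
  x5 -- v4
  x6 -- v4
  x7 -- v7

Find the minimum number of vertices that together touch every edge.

{x3, v4, v5, v7} is a vertex cover of size 4: every edge has an endpoint in this set.
No smaller cover exists because x1–v7, x2–v5, x3–v2, x4–v4 is a matching of size 4, and a cover must include an endpoint of each of these disjoint edges (König's theorem).

4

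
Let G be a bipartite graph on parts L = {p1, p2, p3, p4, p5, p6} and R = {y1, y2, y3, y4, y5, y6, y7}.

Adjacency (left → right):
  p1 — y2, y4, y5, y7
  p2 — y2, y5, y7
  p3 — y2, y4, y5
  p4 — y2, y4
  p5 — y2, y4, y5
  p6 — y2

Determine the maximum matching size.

4

A valid assignment of size 4: p1-y4, p2-y7, p3-y5, p4-y2.
The set {p1, p2, p3, p4, p5, p6} has only 4 neighbours ({y2, y4, y5, y7}), so by Hall's theorem at most 4 of the 6 left vertices can be matched.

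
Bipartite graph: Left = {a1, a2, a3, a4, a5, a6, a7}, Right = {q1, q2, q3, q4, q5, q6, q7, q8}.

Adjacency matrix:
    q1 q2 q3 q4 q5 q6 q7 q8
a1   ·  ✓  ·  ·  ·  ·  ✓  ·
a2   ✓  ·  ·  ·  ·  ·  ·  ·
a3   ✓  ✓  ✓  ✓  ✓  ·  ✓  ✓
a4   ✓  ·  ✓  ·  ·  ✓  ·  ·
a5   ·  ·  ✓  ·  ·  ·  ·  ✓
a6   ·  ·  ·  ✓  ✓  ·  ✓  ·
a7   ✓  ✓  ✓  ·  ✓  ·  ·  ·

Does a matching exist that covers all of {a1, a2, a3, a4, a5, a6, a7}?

Yes

A valid assignment of size 7: a1→q7, a2→q1, a3→q4, a4→q6, a5→q8, a6→q5, a7→q2.
Every left vertex is matched, so this matching saturates all of them.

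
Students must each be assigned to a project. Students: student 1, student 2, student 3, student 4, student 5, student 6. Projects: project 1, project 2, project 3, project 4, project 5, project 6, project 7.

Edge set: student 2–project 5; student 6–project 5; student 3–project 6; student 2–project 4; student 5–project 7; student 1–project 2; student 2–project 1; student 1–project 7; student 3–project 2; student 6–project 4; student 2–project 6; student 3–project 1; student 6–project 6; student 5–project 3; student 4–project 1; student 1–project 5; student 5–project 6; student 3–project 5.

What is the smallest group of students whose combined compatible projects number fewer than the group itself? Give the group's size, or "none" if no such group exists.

none

A matching saturating every student exists, for instance student 1→project 7, student 2→project 5, student 3→project 2, student 4→project 1, student 5→project 3, student 6→project 4.
By Hall's marriage theorem, this means |N(S)| ≥ |S| for every subset S, so no violating subset exists.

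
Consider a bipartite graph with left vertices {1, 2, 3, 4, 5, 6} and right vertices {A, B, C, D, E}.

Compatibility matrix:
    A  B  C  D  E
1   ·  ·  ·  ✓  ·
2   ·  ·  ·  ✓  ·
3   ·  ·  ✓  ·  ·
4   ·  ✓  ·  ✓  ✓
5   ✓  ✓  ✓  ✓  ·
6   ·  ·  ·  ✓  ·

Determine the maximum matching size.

4

One maximum matching: 1–D, 3–C, 4–E, 5–B.
The set {1, 2, 6} has only 1 neighbour ({D}), so by Hall's theorem at most 4 of the 6 left vertices can be matched.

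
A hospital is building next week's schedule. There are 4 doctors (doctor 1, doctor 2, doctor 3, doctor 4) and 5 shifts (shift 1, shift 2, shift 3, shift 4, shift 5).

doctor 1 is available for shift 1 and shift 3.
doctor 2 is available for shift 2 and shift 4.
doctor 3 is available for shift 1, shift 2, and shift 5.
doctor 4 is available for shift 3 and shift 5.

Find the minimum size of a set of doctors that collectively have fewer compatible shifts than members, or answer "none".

A matching saturating every doctor exists, for instance doctor 1→shift 3, doctor 2→shift 4, doctor 3→shift 2, doctor 4→shift 5.
By Hall's marriage theorem, this means |N(S)| ≥ |S| for every subset S, so no violating subset exists.

none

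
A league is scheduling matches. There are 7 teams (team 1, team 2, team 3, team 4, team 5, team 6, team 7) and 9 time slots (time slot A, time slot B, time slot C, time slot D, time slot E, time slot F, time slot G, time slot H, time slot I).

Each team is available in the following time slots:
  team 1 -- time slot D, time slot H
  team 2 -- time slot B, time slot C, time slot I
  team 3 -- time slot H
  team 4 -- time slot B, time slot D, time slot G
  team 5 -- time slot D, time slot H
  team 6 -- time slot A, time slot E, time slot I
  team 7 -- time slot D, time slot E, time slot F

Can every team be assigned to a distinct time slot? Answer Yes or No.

The set {team 1, team 3, team 5} has only 2 neighbours ({time slot D, time slot H}), so by Hall's theorem at most 6 of the 7 teams can be matched.
Hence no matching covers every team.

No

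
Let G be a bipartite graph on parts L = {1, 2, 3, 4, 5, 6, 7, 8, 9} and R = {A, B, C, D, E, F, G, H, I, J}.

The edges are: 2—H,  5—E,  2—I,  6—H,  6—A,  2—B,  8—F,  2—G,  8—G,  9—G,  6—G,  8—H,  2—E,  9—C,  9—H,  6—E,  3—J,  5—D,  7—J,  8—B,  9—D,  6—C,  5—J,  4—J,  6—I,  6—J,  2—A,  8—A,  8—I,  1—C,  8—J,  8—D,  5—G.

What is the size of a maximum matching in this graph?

A valid assignment of size 7: 1-C, 2-H, 3-J, 5-D, 6-E, 8-A, 9-G.
The set {3, 4, 7} has only 1 neighbour ({J}), so by Hall's theorem at most 7 of the 9 left vertices can be matched.

7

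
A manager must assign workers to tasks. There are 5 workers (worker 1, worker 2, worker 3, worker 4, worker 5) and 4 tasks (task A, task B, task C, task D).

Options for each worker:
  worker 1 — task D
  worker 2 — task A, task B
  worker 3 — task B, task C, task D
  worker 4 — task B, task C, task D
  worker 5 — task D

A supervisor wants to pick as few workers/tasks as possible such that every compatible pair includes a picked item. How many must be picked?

{worker 2, worker 3, worker 4, task D} is a vertex cover of size 4: every edge has an endpoint in this set.
No smaller cover exists because worker 1–task D, worker 2–task A, worker 3–task C, worker 4–task B is a matching of size 4, and a cover must include an endpoint of each of these disjoint edges (König's theorem).

4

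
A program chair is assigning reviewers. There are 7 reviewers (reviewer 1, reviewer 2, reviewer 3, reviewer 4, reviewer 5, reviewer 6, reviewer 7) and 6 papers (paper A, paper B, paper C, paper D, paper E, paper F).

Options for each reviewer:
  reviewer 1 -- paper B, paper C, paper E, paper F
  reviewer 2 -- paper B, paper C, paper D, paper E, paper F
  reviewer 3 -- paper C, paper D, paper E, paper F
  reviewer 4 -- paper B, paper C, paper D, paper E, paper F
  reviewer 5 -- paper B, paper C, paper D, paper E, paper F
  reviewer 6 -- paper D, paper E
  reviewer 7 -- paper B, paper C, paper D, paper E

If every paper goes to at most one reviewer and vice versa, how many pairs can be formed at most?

One maximum matching: reviewer 1–paper F, reviewer 2–paper E, reviewer 3–paper D, reviewer 4–paper C, reviewer 5–paper B.
The set {reviewer 1, reviewer 2, reviewer 3, reviewer 4, reviewer 5, reviewer 6, reviewer 7} has only 5 neighbours ({paper B, paper C, paper D, paper E, paper F}), so by Hall's theorem at most 5 of the 7 reviewers can be matched.

5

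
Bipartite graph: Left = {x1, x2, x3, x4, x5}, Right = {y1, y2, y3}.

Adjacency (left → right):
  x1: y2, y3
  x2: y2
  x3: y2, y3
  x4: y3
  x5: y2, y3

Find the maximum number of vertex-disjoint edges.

2

For example, pair x1–y3, x2–y2.
The set {x1, x2, x3, x4, x5} has only 2 neighbours ({y2, y3}), so by Hall's theorem at most 2 of the 5 left vertices can be matched.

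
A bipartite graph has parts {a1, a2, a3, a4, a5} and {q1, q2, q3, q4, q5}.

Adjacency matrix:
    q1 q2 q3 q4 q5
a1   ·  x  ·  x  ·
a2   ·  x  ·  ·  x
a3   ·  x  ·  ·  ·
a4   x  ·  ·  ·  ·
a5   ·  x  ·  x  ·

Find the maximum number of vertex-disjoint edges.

4

One maximum matching: a1→q4, a2→q5, a3→q2, a4→q1.
The set {a1, a3, a5} has only 2 neighbours ({q2, q4}), so by Hall's theorem at most 4 of the 5 left vertices can be matched.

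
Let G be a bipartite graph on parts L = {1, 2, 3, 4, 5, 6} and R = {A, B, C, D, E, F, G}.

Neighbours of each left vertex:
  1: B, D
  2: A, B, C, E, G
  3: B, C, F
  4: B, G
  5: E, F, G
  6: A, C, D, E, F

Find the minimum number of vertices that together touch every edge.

A maximum matching has 6 edges (e.g. 1–D, 2–G, 3–F, 4–B, 5–E, 6–A).
By König's theorem the minimum vertex cover has the same size. One such cover is {1, 2, 3, 4, 5, 6}.

6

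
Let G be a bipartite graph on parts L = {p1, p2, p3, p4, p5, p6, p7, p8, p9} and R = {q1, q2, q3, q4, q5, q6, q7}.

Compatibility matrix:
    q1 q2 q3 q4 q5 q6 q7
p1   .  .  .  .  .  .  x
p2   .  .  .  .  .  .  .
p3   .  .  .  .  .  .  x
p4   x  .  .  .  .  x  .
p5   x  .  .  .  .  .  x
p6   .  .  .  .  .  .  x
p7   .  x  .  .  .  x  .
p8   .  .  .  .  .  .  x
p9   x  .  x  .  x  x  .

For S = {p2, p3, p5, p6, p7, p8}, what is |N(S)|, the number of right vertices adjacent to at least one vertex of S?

4

The union of neighbours of {p2, p3, p5, p6, p7, p8} is {q1, q2, q6, q7}, which has 4 elements.
Since |N(S)| = 4 < |S| = 6, Hall's condition fails for this subset.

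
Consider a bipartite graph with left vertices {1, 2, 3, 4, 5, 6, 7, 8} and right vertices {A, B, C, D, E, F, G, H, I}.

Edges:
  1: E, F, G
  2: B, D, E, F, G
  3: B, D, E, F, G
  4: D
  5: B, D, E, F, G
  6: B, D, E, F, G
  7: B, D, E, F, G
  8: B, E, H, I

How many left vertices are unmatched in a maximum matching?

A valid assignment of size 6: 1–F, 2–B, 3–E, 4–D, 5–G, 8–H.
The set {1, 2, 3, 4, 5, 6, 7} has only 5 neighbours ({B, D, E, F, G}), so by Hall's theorem at most 6 of the 8 left vertices can be matched.
That matches 6 of the 8, leaving 2 unmatched; no matching can do better.

2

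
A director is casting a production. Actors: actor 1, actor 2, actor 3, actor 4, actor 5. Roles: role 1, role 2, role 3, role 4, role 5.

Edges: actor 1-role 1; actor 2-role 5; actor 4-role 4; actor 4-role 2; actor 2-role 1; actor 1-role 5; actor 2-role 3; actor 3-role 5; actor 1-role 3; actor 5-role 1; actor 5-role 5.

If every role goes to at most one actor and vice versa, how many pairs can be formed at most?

4

For example, pair actor 1-role 1, actor 2-role 3, actor 3-role 5, actor 4-role 2.
The set {actor 1, actor 2, actor 3, actor 5} has only 3 neighbours ({role 1, role 3, role 5}), so by Hall's theorem at most 4 of the 5 actors can be matched.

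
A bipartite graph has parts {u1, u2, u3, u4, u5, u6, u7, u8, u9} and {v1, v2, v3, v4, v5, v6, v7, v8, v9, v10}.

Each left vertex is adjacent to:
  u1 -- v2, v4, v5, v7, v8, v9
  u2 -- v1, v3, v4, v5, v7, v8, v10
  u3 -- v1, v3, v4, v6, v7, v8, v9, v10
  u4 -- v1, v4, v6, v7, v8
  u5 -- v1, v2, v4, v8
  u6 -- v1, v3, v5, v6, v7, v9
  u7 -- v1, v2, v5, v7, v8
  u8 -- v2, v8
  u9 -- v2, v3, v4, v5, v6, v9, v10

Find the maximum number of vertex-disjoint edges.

9

For example, pair u1→v9, u2→v5, u3→v3, u4→v1, u5→v4, u6→v6, u7→v2, u8→v8, u9→v10.
This saturates every left vertex, so 9 is the maximum.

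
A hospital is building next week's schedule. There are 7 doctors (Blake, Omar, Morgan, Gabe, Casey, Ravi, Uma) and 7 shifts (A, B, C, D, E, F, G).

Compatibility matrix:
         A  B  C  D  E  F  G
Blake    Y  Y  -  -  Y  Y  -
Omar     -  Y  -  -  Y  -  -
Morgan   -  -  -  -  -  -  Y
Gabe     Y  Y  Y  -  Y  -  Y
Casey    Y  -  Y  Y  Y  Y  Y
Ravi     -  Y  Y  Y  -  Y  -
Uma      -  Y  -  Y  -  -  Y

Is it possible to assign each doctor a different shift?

Yes

One maximum matching: Blake→A, Omar→E, Morgan→G, Gabe→C, Casey→D, Ravi→F, Uma→B.
Every doctor is matched, so this is a perfect matching.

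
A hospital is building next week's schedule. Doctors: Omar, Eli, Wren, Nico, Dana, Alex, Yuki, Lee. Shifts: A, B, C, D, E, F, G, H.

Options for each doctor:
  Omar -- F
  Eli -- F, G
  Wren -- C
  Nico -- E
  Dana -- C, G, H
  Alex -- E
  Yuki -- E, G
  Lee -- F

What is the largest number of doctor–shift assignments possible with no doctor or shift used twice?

One maximum matching: Omar→F, Eli→G, Wren→C, Nico→E, Dana→H.
The set {Omar, Eli, Nico, Alex, Yuki, Lee} has only 3 neighbours ({E, F, G}), so by Hall's theorem at most 5 of the 8 doctors can be matched.

5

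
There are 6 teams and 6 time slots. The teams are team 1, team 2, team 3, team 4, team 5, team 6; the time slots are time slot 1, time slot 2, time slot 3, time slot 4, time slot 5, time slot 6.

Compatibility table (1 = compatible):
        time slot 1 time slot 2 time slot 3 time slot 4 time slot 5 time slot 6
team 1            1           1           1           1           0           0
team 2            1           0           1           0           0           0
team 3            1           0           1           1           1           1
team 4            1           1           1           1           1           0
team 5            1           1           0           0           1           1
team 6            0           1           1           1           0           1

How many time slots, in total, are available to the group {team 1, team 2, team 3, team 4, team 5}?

The union of neighbours of {team 1, team 2, team 3, team 4, team 5} is {time slot 1, time slot 2, time slot 3, time slot 4, time slot 5, time slot 6}, which has 6 elements.
Since |N(S)| = 6 ≥ |S| = 5, Hall's condition holds for this subset.

6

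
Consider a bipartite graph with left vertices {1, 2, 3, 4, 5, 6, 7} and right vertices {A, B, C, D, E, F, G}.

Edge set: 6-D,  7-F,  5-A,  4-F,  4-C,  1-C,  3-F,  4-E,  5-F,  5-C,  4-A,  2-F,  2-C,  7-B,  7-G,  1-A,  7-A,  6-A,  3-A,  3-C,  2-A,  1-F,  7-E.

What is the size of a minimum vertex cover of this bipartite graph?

6

A maximum matching has 6 edges (e.g. 1–A, 2–C, 3–F, 4–E, 6–D, 7–G).
By König's theorem the minimum vertex cover has the same size. One such cover is {4, 6, 7, A, C, F}.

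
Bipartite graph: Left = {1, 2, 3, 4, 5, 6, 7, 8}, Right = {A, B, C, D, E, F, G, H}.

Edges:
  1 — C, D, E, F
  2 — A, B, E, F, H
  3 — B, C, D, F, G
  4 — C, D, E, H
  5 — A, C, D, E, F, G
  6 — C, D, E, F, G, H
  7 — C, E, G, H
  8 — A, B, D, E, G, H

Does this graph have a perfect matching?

Yes

One maximum matching: 1–F, 2–E, 3–B, 4–D, 5–A, 6–H, 7–C, 8–G.
Every left vertex is matched, so this is a perfect matching.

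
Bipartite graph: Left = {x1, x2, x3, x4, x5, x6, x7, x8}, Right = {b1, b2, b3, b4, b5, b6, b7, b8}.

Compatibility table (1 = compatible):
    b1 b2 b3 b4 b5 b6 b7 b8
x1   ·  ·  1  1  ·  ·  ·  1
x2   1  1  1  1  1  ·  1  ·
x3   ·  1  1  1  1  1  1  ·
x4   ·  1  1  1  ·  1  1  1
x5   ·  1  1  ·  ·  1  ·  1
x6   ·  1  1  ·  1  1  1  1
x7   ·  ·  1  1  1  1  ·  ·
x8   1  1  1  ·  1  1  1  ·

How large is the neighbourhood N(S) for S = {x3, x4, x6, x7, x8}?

The union of neighbours of {x3, x4, x6, x7, x8} is {b1, b2, b3, b4, b5, b6, b7, b8}, which has 8 elements.
Since |N(S)| = 8 ≥ |S| = 5, Hall's condition holds for this subset.

8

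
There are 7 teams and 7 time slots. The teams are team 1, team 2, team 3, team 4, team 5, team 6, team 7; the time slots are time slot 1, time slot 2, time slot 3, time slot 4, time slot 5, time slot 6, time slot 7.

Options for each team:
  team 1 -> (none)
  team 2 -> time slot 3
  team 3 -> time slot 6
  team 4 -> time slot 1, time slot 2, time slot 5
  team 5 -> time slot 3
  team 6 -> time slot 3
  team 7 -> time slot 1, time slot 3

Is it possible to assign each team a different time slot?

The set {team 1, team 2, team 5, team 6} has only 1 neighbour ({time slot 3}), so by Hall's theorem at most 4 of the 7 teams can be matched.
Hence no matching covers every team.

No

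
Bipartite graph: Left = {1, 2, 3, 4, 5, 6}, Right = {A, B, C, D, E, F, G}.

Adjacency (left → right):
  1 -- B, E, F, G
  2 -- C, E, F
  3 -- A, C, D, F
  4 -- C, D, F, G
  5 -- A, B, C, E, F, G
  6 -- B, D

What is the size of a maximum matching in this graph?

A valid assignment of size 6: 1-E, 2-C, 3-F, 4-D, 5-G, 6-B.
This saturates every left vertex, so 6 is the maximum.

6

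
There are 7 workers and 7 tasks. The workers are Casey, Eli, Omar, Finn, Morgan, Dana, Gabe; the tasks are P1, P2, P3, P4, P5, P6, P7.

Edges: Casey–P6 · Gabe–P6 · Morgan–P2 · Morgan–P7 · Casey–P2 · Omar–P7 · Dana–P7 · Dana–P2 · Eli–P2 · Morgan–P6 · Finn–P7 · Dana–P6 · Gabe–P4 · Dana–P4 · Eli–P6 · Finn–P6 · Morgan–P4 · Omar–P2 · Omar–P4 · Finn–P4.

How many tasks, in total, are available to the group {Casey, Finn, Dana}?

4

The union of neighbours of {Casey, Finn, Dana} is {P2, P4, P6, P7}, which has 4 elements.
Since |N(S)| = 4 ≥ |S| = 3, Hall's condition holds for this subset.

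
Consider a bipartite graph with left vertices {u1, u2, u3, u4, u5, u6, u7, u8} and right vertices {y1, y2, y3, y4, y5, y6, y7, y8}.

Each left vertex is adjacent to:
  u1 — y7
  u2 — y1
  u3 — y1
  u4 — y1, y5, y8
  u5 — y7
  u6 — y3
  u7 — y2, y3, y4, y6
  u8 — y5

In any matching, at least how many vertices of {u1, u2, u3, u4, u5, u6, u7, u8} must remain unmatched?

2

One maximum matching: u1–y7, u2–y1, u4–y8, u6–y3, u7–y2, u8–y5.
The set {u1, u2, u3, u5} has only 2 neighbours ({y1, y7}), so by Hall's theorem at most 6 of the 8 left vertices can be matched.
That matches 6 of the 8, leaving 2 unmatched; no matching can do better.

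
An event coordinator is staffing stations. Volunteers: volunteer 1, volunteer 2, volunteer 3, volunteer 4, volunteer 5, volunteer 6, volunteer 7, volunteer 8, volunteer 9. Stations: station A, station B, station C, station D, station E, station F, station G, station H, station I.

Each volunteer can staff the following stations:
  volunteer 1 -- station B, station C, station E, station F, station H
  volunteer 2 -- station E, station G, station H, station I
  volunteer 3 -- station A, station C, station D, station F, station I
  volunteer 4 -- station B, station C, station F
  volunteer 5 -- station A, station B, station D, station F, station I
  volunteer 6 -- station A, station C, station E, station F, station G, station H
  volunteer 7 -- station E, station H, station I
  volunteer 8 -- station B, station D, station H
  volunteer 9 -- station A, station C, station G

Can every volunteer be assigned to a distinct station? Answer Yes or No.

One maximum matching: volunteer 1-station F, volunteer 2-station E, volunteer 3-station I, volunteer 4-station C, volunteer 5-station B, volunteer 6-station G, volunteer 7-station H, volunteer 8-station D, volunteer 9-station A.
All 9 volunteers are covered.

Yes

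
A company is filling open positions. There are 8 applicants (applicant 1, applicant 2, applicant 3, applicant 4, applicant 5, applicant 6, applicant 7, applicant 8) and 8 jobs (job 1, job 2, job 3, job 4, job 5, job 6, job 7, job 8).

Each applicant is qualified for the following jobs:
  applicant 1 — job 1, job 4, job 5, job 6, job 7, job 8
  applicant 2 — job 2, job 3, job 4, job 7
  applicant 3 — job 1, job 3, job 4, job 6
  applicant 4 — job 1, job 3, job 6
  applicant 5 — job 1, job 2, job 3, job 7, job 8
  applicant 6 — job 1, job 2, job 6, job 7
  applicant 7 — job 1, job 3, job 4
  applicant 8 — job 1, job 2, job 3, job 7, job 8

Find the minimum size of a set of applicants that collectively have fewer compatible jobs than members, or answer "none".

A matching saturating every applicant exists, for instance applicant 1→job 5, applicant 2→job 4, applicant 3→job 6, applicant 4→job 1, applicant 5→job 8, applicant 6→job 2, applicant 7→job 3, applicant 8→job 7.
By Hall's marriage theorem, this means |N(S)| ≥ |S| for every subset S, so no violating subset exists.

none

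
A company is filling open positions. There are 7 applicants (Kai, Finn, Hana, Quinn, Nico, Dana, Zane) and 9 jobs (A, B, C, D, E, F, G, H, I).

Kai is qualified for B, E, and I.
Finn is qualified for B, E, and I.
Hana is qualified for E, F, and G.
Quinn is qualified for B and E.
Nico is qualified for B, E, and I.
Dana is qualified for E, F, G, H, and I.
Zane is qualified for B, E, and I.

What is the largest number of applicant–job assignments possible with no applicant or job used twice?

5

One maximum matching: Kai–E, Finn–I, Hana–F, Quinn–B, Dana–G.
The set {Kai, Finn, Quinn, Nico, Zane} has only 3 neighbours ({B, E, I}), so by Hall's theorem at most 5 of the 7 applicants can be matched.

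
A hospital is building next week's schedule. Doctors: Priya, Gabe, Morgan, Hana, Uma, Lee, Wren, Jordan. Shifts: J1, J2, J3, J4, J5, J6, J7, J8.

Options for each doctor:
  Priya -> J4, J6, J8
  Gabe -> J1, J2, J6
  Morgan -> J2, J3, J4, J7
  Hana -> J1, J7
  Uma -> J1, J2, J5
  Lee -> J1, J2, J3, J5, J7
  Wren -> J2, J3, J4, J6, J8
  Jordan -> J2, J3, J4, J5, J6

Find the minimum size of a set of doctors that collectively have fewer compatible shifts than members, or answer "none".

A matching saturating every doctor exists, for instance Priya→J8, Gabe→J1, Morgan→J4, Hana→J7, Uma→J5, Lee→J3, Wren→J2, Jordan→J6.
By Hall's marriage theorem, this means |N(S)| ≥ |S| for every subset S, so no violating subset exists.

none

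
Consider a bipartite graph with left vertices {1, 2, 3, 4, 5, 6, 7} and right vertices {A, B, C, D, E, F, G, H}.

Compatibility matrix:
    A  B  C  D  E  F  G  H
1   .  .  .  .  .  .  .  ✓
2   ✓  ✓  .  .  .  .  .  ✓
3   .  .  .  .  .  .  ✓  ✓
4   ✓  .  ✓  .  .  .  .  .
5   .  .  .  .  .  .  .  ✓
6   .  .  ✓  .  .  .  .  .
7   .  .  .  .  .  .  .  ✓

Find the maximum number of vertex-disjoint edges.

5

One maximum matching: 1–H, 2–B, 3–G, 4–A, 6–C.
The set {1, 5, 7} has only 1 neighbour ({H}), so by Hall's theorem at most 5 of the 7 left vertices can be matched.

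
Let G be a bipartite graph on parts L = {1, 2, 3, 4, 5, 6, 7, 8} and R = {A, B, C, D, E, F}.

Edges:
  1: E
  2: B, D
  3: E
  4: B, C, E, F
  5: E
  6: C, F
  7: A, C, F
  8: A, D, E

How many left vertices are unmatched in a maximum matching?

A valid assignment of size 6: 1–E, 2–B, 4–C, 6–F, 7–A, 8–D.
The set {1, 3, 5} has only 1 neighbour ({E}), so by Hall's theorem at most 6 of the 8 left vertices can be matched.
That matches 6 of the 8, leaving 2 unmatched; no matching can do better.

2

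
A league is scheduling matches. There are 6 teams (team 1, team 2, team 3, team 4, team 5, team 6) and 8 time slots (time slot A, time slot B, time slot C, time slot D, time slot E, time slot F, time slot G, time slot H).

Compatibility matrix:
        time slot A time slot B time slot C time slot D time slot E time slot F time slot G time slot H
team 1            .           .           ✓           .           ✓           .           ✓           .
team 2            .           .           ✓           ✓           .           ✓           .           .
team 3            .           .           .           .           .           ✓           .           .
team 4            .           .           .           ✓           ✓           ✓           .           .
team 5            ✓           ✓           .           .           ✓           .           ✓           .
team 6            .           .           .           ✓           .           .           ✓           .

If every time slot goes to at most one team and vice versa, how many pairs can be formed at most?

A valid assignment of size 6: team 1-time slot G, team 2-time slot C, team 3-time slot F, team 4-time slot E, team 5-time slot B, team 6-time slot D.
All 6 teams are matched, so no larger matching exists.

6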